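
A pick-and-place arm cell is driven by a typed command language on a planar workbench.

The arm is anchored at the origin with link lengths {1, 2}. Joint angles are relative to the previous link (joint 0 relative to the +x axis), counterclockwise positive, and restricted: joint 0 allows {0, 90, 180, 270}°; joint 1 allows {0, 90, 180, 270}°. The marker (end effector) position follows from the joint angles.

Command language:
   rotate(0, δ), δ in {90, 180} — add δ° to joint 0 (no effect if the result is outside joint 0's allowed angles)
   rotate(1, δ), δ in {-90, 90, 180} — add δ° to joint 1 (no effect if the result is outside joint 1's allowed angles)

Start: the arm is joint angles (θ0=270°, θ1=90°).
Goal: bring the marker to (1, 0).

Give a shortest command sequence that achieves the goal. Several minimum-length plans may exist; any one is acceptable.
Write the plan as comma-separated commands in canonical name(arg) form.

start: joint angles (θ0=270°, θ1=90°)
[1] after rotate(0, 180): joint angles (θ0=90°, θ1=90°)
[2] after rotate(0, 90): joint angles (θ0=180°, θ1=90°)
[3] after rotate(1, 90): joint angles (θ0=180°, θ1=180°)
minimal: 3 command(s), checked below 3.

rotate(0, 180), rotate(0, 90), rotate(1, 90)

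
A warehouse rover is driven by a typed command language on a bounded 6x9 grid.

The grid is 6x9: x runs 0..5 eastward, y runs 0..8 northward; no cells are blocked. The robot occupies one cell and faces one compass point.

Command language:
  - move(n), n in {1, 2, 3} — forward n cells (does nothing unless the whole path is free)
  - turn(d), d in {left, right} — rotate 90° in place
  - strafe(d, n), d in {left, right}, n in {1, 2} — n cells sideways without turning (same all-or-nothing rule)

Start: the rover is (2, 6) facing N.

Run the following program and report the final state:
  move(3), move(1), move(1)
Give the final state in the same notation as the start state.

(2, 8) facing N

start: (2, 6) facing N
1. move(3) → (2, 6) facing N
2. move(1) → (2, 7) facing N
3. move(1) → (2, 8) facing N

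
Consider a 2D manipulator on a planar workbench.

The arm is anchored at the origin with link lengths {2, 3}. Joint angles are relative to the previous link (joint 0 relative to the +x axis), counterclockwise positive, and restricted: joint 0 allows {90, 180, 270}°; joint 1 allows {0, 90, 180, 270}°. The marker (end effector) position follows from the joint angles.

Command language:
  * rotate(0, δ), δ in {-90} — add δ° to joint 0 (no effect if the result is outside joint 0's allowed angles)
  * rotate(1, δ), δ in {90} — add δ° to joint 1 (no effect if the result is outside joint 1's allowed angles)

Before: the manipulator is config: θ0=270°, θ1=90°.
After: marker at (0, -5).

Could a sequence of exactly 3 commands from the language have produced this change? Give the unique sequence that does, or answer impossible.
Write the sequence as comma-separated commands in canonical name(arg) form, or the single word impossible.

rotate(1, 90), rotate(1, 90), rotate(1, 90)

start: config: θ0=270°, θ1=90°
[1] after rotate(1, 90): config: θ0=270°, θ1=180°
[2] after rotate(1, 90): config: θ0=270°, θ1=270°
[3] after rotate(1, 90): config: θ0=270°, θ1=0°
uniquely the one of 8 3-step routes that fits.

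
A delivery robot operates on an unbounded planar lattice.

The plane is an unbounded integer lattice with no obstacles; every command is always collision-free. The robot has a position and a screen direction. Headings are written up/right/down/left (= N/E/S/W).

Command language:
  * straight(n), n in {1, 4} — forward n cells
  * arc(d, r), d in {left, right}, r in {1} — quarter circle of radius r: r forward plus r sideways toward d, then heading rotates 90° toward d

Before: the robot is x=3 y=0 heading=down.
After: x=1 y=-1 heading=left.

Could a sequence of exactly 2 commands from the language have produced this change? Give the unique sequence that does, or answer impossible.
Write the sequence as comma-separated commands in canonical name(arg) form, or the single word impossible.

arc(right, 1), straight(1)

key: position moved to (1,-1) AND the heading swung to W — translation plus rotation needed
begin: x=3 y=0 heading=down
1. arc(right, 1) → x=2 y=-1 heading=left
2. straight(1) → x=1 y=-1 heading=left
all 16 alternatives checked — unique.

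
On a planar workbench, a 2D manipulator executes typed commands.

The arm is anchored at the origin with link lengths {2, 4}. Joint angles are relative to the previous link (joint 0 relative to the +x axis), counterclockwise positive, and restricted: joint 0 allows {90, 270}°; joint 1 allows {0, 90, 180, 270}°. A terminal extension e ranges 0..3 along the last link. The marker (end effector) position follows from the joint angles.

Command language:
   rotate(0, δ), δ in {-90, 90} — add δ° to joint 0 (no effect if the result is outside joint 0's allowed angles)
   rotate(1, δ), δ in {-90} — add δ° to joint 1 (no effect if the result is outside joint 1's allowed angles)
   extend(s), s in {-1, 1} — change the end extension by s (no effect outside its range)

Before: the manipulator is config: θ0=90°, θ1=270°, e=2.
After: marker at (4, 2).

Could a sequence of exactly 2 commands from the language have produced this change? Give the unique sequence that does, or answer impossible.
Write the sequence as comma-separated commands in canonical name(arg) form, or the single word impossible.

t0: config: θ0=90°, θ1=270°, e=2
1. extend(-1) → config: θ0=90°, θ1=270°, e=1
2. extend(-1) → config: θ0=90°, θ1=270°, e=0
all 25 alternatives checked — unique.

extend(-1), extend(-1)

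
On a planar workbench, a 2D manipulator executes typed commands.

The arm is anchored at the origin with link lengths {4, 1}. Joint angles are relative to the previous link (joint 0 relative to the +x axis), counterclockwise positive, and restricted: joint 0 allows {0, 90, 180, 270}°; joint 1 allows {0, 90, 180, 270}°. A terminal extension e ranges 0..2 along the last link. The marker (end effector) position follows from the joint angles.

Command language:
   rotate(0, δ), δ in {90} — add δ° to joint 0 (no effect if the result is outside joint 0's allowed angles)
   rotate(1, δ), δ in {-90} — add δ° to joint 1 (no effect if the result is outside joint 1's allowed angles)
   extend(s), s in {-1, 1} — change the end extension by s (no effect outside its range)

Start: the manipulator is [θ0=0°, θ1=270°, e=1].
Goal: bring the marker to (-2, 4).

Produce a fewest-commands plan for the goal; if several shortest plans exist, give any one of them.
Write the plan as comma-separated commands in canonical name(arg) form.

rotate(1, -90), rotate(1, -90), rotate(0, 90)

from: [θ0=0°, θ1=270°, e=1]
1. rotate(1, -90) → [θ0=0°, θ1=180°, e=1]
2. rotate(1, -90) → [θ0=0°, θ1=90°, e=1]
3. rotate(0, 90) → [θ0=90°, θ1=90°, e=1]
nothing shorter than 3 reaches the goal.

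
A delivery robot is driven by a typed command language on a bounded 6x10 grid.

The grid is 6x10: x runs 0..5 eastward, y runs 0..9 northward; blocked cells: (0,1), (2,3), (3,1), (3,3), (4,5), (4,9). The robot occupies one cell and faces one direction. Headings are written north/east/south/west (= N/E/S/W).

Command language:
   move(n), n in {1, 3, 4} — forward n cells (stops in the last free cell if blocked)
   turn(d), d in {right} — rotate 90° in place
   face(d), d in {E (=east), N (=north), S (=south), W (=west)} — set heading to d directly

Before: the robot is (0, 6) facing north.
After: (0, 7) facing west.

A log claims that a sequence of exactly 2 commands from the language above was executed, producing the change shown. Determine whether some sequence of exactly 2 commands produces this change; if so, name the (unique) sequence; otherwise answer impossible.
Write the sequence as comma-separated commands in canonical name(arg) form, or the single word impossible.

move(1), face(W)

key: position moved to (0,7) AND the heading swung to W — translation plus rotation needed
initial: (0, 6) facing north
1. move(1) → (0, 7) facing north
2. face(W) → (0, 7) facing west
all 64 alternatives checked — unique.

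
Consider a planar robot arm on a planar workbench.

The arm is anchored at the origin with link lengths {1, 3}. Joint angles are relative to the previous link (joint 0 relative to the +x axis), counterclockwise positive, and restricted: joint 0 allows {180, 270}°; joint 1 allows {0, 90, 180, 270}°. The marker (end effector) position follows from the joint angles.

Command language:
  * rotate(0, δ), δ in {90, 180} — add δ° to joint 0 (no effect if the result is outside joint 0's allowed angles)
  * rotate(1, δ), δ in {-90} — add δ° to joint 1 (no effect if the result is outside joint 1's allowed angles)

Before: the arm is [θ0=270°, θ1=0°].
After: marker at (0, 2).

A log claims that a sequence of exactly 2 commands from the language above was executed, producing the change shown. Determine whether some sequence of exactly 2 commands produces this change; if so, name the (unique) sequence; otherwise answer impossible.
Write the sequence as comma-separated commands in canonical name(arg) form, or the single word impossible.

rotate(1, -90), rotate(1, -90)

t0: [θ0=270°, θ1=0°]
1. rotate(1, -90) → [θ0=270°, θ1=270°]
2. rotate(1, -90) → [θ0=270°, θ1=180°]
no rival 2-sequence matches.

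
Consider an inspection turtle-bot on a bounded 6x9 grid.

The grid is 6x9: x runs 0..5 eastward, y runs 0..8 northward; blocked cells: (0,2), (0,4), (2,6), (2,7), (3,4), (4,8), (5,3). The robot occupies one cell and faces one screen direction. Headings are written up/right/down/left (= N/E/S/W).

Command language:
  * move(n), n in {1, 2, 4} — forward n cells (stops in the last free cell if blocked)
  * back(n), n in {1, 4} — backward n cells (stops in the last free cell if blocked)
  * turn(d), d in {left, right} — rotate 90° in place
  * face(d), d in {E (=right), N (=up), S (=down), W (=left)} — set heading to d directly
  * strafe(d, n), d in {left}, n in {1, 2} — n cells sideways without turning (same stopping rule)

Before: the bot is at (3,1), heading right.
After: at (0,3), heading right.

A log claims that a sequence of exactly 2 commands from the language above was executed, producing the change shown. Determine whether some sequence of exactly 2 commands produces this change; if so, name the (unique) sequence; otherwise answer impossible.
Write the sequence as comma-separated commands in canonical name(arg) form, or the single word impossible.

key: running back(4) before strafe(left, 2) would end elsewhere — order is forced
from: at (3,1), heading right
[1] after strafe(left, 2): at (3,3), heading right
[2] after back(4): at (0,3), heading right
no rival 2-sequence matches.

strafe(left, 2), back(4)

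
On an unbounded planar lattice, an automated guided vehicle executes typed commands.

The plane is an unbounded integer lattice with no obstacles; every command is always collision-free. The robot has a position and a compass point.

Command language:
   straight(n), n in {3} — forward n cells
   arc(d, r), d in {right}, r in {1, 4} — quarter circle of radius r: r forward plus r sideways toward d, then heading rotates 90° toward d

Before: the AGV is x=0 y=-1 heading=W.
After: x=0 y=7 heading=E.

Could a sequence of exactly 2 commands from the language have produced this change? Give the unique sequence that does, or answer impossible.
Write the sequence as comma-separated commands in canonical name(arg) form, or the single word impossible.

key: cell and facing (now E) both changed — the 2 commands mix motion and turning
initial: x=0 y=-1 heading=W
1. arc(right, 4) → x=-4 y=3 heading=N
2. arc(right, 4) → x=0 y=7 heading=E
no other 2-command option fits: unique.

arc(right, 4), arc(right, 4)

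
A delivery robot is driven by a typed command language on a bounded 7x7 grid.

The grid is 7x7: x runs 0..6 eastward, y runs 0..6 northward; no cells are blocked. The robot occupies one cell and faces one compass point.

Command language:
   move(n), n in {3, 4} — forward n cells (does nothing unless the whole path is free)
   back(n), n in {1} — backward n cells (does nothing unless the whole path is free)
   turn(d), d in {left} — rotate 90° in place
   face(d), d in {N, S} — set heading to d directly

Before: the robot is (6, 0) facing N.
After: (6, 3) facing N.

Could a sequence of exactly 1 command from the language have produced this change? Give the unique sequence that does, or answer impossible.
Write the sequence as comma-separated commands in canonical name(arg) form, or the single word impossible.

key: heading stays N — the single command does not turn
from: (6, 0) facing N
1. move(3) → (6, 3) facing N
no other 1-command option fits: unique.

move(3)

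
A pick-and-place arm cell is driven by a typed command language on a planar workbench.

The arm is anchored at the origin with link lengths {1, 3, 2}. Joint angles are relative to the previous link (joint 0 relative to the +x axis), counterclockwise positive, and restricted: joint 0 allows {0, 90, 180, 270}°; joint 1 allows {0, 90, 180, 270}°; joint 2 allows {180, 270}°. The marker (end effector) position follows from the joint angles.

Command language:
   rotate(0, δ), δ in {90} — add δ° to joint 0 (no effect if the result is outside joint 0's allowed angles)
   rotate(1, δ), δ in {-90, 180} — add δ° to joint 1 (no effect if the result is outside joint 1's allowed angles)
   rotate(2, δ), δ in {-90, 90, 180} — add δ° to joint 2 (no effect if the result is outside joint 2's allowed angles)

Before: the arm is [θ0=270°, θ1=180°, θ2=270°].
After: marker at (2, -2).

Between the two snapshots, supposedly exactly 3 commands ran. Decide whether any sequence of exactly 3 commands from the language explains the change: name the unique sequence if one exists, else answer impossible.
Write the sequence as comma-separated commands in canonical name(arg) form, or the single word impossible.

rotate(0, 90), rotate(0, 90), rotate(0, 90)

from: [θ0=270°, θ1=180°, θ2=270°]
step 1 (rotate(0, 90)): [θ0=0°, θ1=180°, θ2=270°]
step 2 (rotate(0, 90)): [θ0=90°, θ1=180°, θ2=270°]
step 3 (rotate(0, 90)): [θ0=180°, θ1=180°, θ2=270°]
uniquely the one of 216 3-step routes that fits.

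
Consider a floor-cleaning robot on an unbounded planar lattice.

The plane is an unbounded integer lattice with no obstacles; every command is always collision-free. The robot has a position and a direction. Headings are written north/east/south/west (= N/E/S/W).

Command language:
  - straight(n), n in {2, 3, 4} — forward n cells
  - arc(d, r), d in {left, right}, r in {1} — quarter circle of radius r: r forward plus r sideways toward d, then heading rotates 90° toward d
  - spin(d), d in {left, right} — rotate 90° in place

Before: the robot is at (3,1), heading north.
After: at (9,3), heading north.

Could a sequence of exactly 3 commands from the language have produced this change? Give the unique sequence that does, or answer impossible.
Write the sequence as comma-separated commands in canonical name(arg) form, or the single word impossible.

key: heading stays N — rotations cancel among the 3 commands
start: at (3,1), heading north
t=1 arc(right, 1) ⇒ at (4,2), heading east
t=2 straight(4) ⇒ at (8,2), heading east
t=3 arc(left, 1) ⇒ at (9,3), heading north
no rival 3-sequence matches.

arc(right, 1), straight(4), arc(left, 1)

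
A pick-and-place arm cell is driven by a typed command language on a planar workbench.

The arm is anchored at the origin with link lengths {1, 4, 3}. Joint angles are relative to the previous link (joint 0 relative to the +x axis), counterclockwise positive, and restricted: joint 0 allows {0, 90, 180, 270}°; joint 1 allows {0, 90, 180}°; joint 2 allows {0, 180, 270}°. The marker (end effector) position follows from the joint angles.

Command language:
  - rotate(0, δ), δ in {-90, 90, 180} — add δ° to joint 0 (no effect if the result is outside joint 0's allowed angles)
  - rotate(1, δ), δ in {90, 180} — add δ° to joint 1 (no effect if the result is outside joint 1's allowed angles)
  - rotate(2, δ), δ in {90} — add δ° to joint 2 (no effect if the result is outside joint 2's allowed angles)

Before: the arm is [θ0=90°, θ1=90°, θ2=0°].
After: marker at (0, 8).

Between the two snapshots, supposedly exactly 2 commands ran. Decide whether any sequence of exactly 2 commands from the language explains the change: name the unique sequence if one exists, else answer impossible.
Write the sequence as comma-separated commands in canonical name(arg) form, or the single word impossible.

rotate(1, 90), rotate(1, 180)

key: running rotate(1, 180) before rotate(1, 90) would end elsewhere — order is forced
start: [θ0=90°, θ1=90°, θ2=0°]
1. rotate(1, 90) → [θ0=90°, θ1=180°, θ2=0°]
2. rotate(1, 180) → [θ0=90°, θ1=0°, θ2=0°]
all 36 alternatives checked — unique.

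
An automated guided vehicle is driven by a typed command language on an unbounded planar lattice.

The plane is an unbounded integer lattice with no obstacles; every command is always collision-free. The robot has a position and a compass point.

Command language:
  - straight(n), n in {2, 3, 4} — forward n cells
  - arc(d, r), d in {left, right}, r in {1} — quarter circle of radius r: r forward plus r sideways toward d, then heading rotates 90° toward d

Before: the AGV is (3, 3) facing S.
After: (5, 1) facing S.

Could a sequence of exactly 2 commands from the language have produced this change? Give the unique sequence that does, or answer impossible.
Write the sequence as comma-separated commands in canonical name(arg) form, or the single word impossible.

key: running arc(right, 1) before arc(left, 1) would end elsewhere — order is forced
begin: (3, 3) facing S
step 1 (arc(left, 1)): (4, 2) facing E
step 2 (arc(right, 1)): (5, 1) facing S
uniquely the one of 25 2-step routes that fits.

arc(left, 1), arc(right, 1)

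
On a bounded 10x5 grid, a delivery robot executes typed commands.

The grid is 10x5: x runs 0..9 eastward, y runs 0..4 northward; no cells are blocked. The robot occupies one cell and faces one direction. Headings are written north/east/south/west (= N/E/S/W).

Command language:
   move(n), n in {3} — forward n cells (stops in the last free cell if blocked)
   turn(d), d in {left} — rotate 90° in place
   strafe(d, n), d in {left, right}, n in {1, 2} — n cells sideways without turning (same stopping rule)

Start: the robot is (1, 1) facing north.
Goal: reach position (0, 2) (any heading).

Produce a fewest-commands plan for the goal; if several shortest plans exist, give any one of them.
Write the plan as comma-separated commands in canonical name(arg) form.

t0: (1, 1) facing north
[1] after strafe(left, 1): (0, 1) facing north
[2] after turn(left): (0, 1) facing west
[3] after strafe(right, 1): (0, 2) facing west
no 2-step plan works, so 3 is optimal.

strafe(left, 1), turn(left), strafe(right, 1)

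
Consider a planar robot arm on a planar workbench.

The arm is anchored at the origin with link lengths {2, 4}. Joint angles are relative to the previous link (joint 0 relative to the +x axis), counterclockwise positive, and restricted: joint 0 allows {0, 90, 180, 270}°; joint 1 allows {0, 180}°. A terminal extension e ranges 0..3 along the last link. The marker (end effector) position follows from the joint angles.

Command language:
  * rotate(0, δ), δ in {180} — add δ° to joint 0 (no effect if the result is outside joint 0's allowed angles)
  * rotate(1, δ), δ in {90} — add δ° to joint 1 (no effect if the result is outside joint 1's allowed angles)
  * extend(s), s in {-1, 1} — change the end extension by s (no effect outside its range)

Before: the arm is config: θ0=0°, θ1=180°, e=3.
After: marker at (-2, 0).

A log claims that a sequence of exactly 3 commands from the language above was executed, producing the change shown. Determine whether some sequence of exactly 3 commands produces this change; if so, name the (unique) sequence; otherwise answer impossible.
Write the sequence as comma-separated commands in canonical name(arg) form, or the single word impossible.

from: config: θ0=0°, θ1=180°, e=3
[1] after extend(-1): config: θ0=0°, θ1=180°, e=2
[2] after extend(-1): config: θ0=0°, θ1=180°, e=1
[3] after extend(-1): config: θ0=0°, θ1=180°, e=0
all 64 alternatives checked — unique.

extend(-1), extend(-1), extend(-1)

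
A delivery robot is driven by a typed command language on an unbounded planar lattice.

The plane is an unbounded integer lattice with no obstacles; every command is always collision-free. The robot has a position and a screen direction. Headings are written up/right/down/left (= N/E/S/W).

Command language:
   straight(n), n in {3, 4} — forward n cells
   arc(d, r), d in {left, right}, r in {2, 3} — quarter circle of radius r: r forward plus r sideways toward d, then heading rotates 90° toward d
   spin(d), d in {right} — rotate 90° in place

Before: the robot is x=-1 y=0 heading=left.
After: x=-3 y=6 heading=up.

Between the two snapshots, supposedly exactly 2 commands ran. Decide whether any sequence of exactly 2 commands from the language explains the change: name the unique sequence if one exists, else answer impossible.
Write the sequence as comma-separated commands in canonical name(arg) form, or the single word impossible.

arc(right, 2), straight(4)

key: position moved to (-3,6) AND the heading swung to N — translation plus rotation needed
begin: x=-1 y=0 heading=left
step 1 (arc(right, 2)): x=-3 y=2 heading=up
step 2 (straight(4)): x=-3 y=6 heading=up
all 49 alternatives checked — unique.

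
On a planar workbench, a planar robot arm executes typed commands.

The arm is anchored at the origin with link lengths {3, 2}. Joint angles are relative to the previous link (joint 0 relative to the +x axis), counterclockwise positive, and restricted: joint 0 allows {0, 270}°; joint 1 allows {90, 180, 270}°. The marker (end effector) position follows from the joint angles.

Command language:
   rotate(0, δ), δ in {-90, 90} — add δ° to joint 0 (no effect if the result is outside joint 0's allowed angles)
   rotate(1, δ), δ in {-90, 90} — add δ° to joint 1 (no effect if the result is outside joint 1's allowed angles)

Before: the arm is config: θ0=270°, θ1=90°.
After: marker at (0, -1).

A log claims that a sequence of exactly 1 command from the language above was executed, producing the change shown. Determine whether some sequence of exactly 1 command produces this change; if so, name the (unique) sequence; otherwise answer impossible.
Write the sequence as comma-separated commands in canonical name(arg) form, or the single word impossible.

rotate(1, 90)

from: config: θ0=270°, θ1=90°
[1] after rotate(1, 90): config: θ0=270°, θ1=180°
no other 1-command option fits: unique.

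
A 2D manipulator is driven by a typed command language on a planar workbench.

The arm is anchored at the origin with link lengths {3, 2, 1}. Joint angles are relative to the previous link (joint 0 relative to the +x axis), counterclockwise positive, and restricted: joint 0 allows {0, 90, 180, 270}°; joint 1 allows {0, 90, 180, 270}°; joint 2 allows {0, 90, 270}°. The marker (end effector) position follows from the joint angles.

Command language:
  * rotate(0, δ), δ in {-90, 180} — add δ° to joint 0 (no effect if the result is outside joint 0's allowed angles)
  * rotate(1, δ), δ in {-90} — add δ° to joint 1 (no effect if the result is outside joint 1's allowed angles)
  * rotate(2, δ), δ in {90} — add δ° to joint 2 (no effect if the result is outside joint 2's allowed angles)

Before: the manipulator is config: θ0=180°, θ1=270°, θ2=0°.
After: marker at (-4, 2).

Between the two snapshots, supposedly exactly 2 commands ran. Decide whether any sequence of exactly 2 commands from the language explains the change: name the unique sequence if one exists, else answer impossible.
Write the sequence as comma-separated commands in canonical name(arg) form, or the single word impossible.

begin: config: θ0=180°, θ1=270°, θ2=0°
[1] after rotate(2, 90): config: θ0=180°, θ1=270°, θ2=90°
[2] after rotate(2, 90): config: θ0=180°, θ1=270°, θ2=90°
uniquely the one of 16 2-step routes that fits.

rotate(2, 90), rotate(2, 90)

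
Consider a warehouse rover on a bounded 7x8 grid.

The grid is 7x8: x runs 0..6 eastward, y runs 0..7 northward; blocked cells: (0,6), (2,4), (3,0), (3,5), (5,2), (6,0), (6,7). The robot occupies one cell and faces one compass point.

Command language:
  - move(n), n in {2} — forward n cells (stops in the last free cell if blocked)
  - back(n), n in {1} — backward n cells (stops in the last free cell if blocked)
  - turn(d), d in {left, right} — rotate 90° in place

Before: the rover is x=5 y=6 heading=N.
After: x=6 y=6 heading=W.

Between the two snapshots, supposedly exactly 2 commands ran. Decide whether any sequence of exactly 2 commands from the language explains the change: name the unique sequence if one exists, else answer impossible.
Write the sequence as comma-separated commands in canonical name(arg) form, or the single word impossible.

turn(left), back(1)

key: running back(1) before turn(left) would end elsewhere — order is forced
from: x=5 y=6 heading=N
step 1 (turn(left)): x=5 y=6 heading=W
step 2 (back(1)): x=6 y=6 heading=W
no rival 2-sequence matches.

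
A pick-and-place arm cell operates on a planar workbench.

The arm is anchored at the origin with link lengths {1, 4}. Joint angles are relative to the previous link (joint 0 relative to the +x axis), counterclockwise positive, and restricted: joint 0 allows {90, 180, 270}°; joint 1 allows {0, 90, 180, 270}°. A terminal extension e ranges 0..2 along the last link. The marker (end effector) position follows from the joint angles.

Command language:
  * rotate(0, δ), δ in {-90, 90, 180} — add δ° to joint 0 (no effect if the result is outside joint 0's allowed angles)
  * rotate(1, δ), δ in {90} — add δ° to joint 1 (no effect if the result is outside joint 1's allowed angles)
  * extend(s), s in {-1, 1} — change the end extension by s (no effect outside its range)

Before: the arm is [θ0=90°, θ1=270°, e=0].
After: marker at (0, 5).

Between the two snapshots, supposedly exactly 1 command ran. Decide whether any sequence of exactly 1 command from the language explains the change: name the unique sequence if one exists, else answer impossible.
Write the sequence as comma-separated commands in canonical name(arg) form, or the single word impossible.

t0: [θ0=90°, θ1=270°, e=0]
[1] after rotate(1, 90): [θ0=90°, θ1=0°, e=0]
no rival 1-sequence matches.

rotate(1, 90)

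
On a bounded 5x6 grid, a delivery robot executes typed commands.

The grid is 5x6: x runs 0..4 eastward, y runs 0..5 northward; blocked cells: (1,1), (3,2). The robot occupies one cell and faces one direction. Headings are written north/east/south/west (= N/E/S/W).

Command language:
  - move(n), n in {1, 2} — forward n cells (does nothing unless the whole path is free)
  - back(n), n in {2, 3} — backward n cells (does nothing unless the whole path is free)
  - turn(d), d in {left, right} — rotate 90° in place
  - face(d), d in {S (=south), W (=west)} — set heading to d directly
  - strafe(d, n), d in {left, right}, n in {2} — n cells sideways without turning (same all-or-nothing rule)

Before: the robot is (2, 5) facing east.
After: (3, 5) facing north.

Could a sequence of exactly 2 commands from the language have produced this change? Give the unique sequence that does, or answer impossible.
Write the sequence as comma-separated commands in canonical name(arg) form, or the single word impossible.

key: position moved to (3,5) AND the heading swung to N — translation plus rotation needed
begin: (2, 5) facing east
[1] after move(1): (3, 5) facing east
[2] after turn(left): (3, 5) facing north
uniquely the one of 100 2-step routes that fits.

move(1), turn(left)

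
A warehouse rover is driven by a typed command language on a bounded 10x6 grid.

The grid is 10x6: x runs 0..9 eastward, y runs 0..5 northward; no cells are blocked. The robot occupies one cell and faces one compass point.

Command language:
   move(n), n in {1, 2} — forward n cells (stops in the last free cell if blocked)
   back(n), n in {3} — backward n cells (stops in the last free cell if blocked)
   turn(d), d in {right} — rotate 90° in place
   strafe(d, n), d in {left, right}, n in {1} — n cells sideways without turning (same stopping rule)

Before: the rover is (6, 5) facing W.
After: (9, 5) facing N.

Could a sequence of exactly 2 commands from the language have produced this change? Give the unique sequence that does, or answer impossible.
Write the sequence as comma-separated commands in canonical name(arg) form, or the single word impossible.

key: order matters: swapping back(3) and turn(right) lands elsewhere
begin: (6, 5) facing W
t=1 back(3) ⇒ (9, 5) facing W
t=2 turn(right) ⇒ (9, 5) facing N
uniquely the one of 36 2-step routes that fits.

back(3), turn(right)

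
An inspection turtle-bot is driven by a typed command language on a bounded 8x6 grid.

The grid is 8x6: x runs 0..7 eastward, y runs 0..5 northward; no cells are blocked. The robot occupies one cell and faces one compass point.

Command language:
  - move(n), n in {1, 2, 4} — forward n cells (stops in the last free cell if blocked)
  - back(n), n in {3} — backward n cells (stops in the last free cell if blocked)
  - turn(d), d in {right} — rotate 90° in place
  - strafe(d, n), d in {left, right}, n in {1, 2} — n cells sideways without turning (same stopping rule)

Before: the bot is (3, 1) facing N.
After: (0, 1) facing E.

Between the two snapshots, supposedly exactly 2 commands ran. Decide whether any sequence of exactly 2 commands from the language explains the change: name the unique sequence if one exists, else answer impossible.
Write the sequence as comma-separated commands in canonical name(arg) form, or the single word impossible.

turn(right), back(3)

key: position moved to (0,1) AND the heading swung to E — translation plus rotation needed
t0: (3, 1) facing N
[1] after turn(right): (3, 1) facing E
[2] after back(3): (0, 1) facing E
no other 2-command option fits: unique.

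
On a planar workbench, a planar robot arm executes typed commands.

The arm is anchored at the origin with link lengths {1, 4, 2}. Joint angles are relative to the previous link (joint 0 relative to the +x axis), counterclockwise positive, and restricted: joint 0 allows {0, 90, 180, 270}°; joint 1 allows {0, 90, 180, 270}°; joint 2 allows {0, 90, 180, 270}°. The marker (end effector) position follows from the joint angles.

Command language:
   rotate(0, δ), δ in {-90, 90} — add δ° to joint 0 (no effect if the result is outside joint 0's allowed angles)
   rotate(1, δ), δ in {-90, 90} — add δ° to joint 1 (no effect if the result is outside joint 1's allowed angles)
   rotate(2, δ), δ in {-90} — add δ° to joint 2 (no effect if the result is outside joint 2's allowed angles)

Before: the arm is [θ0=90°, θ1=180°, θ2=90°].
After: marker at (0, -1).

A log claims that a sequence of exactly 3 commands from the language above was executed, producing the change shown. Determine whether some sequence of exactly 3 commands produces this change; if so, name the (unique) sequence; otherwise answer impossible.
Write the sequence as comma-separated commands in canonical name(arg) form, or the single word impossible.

rotate(2, -90), rotate(2, -90), rotate(2, -90)

t0: [θ0=90°, θ1=180°, θ2=90°]
step 1 (rotate(2, -90)): [θ0=90°, θ1=180°, θ2=0°]
step 2 (rotate(2, -90)): [θ0=90°, θ1=180°, θ2=270°]
step 3 (rotate(2, -90)): [θ0=90°, θ1=180°, θ2=180°]
uniquely the one of 125 3-step routes that fits.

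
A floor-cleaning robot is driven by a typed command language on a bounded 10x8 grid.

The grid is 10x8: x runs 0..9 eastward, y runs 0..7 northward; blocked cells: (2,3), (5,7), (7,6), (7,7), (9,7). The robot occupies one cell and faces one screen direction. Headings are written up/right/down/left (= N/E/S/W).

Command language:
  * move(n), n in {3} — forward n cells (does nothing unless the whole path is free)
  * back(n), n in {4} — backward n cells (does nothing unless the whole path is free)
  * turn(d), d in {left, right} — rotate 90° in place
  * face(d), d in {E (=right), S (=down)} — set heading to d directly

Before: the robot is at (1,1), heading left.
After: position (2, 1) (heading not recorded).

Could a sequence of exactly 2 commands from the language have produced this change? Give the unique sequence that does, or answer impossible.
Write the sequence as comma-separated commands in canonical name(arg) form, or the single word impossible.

back(4), move(3)

key: running move(3) before back(4) would end elsewhere — order is forced
initial: at (1,1), heading left
[1] after back(4): at (5,1), heading left
[2] after move(3): at (2,1), heading left
uniquely the one of 36 2-step routes that fits.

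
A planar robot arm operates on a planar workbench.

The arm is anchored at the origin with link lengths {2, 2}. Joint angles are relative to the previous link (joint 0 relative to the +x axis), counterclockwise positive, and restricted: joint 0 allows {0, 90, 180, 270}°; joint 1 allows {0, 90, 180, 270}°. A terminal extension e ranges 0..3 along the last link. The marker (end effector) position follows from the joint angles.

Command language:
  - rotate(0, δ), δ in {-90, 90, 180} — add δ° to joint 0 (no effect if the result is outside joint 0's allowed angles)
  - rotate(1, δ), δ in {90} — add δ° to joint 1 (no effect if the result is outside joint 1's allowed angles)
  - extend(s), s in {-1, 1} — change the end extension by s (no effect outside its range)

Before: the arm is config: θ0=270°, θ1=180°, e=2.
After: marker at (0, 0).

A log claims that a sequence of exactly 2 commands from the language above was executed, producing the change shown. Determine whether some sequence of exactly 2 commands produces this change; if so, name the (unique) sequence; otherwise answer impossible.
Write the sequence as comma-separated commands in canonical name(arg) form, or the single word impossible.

from: config: θ0=270°, θ1=180°, e=2
t=1 extend(-1) ⇒ config: θ0=270°, θ1=180°, e=1
t=2 extend(-1) ⇒ config: θ0=270°, θ1=180°, e=0
all 36 alternatives checked — unique.

extend(-1), extend(-1)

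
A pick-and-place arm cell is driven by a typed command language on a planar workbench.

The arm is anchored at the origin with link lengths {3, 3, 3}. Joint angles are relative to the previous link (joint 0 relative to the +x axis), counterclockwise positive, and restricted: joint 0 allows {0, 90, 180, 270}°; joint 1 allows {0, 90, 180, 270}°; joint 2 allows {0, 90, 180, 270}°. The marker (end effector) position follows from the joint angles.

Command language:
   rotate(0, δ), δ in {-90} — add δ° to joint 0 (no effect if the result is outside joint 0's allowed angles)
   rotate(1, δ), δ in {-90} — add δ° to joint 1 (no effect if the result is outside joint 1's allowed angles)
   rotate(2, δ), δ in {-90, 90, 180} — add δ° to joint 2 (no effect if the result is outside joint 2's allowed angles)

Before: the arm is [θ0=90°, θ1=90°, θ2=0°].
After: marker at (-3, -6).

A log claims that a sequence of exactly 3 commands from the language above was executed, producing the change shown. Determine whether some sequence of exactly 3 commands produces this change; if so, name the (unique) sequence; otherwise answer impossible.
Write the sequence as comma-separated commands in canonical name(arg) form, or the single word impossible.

rotate(0, -90), rotate(0, -90), rotate(0, -90)

begin: [θ0=90°, θ1=90°, θ2=0°]
step 1 (rotate(0, -90)): [θ0=0°, θ1=90°, θ2=0°]
step 2 (rotate(0, -90)): [θ0=270°, θ1=90°, θ2=0°]
step 3 (rotate(0, -90)): [θ0=180°, θ1=90°, θ2=0°]
no rival 3-sequence matches.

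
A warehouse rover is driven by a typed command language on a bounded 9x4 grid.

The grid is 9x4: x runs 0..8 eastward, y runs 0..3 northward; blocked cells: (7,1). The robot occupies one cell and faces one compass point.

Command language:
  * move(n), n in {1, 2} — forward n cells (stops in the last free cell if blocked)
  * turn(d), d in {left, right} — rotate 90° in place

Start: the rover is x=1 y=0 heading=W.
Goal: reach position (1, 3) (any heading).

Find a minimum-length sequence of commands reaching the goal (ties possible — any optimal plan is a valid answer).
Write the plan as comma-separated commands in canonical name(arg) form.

t0: x=1 y=0 heading=W
[1] after turn(right): x=1 y=0 heading=N
[2] after move(1): x=1 y=1 heading=N
[3] after move(2): x=1 y=3 heading=N
nothing shorter than 3 reaches the goal.

turn(right), move(1), move(2)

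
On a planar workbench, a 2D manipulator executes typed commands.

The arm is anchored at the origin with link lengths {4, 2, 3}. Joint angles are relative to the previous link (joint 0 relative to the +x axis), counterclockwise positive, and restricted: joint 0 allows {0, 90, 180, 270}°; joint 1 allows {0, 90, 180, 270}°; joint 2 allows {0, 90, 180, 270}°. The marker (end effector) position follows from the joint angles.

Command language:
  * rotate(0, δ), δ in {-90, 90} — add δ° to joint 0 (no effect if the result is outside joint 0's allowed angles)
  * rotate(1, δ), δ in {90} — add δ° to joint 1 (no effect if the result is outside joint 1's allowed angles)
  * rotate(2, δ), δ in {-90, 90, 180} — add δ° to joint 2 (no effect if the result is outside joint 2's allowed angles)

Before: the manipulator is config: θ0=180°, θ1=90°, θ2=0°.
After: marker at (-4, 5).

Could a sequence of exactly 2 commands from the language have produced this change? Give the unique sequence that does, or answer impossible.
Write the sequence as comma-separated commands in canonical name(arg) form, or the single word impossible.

initial: config: θ0=180°, θ1=90°, θ2=0°
t=1 rotate(1, 90) ⇒ config: θ0=180°, θ1=180°, θ2=0°
t=2 rotate(1, 90) ⇒ config: θ0=180°, θ1=270°, θ2=0°
all 36 alternatives checked — unique.

rotate(1, 90), rotate(1, 90)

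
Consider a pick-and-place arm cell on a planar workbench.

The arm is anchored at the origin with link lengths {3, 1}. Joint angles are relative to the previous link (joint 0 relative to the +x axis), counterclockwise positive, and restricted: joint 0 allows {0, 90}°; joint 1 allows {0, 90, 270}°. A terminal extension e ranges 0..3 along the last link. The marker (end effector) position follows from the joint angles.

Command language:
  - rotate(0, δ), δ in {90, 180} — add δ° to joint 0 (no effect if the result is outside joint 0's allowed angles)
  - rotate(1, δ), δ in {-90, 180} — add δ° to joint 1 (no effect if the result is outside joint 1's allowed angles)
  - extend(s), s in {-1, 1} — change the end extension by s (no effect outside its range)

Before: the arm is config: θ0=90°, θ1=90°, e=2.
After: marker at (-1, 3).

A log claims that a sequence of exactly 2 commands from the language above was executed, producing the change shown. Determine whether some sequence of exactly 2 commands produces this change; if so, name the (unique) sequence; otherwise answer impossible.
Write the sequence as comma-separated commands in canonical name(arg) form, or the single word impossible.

initial: config: θ0=90°, θ1=90°, e=2
1. extend(-1) → config: θ0=90°, θ1=90°, e=1
2. extend(-1) → config: θ0=90°, θ1=90°, e=0
uniquely the one of 36 2-step routes that fits.

extend(-1), extend(-1)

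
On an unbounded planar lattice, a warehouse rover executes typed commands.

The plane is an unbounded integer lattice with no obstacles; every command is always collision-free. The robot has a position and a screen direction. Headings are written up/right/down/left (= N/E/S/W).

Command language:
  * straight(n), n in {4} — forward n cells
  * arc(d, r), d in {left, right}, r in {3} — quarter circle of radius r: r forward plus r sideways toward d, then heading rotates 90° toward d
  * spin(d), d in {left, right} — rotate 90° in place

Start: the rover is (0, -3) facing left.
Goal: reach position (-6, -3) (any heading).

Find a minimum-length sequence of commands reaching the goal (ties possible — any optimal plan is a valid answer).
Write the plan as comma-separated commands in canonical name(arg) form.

t0: (0, -3) facing left
t=1 spin(right) ⇒ (0, -3) facing up
t=2 arc(left, 3) ⇒ (-3, 0) facing left
t=3 arc(left, 3) ⇒ (-6, -3) facing down
shorter routes all fall short; 3 is best.

spin(right), arc(left, 3), arc(left, 3)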